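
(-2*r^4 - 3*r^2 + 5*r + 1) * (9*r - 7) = -18*r^5 + 14*r^4 - 27*r^3 + 66*r^2 - 26*r - 7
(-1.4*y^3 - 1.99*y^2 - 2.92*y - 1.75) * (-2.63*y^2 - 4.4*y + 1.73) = 3.682*y^5 + 11.3937*y^4 + 14.0136*y^3 + 14.0078*y^2 + 2.6484*y - 3.0275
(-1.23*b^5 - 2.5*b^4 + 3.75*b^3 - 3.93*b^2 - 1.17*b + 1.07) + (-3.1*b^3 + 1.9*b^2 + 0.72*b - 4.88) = -1.23*b^5 - 2.5*b^4 + 0.65*b^3 - 2.03*b^2 - 0.45*b - 3.81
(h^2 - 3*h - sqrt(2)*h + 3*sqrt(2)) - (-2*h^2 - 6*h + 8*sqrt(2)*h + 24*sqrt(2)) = 3*h^2 - 9*sqrt(2)*h + 3*h - 21*sqrt(2)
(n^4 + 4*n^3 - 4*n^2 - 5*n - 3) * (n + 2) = n^5 + 6*n^4 + 4*n^3 - 13*n^2 - 13*n - 6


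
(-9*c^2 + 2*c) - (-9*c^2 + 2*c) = 0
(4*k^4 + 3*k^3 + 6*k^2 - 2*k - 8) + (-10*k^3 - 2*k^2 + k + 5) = 4*k^4 - 7*k^3 + 4*k^2 - k - 3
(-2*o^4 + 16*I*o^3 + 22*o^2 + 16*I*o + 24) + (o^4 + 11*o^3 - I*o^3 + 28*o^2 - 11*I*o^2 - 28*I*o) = -o^4 + 11*o^3 + 15*I*o^3 + 50*o^2 - 11*I*o^2 - 12*I*o + 24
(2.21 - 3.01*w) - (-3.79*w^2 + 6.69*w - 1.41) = 3.79*w^2 - 9.7*w + 3.62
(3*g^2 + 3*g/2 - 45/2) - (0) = 3*g^2 + 3*g/2 - 45/2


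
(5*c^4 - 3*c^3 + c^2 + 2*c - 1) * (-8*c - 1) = -40*c^5 + 19*c^4 - 5*c^3 - 17*c^2 + 6*c + 1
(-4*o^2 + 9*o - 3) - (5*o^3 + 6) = -5*o^3 - 4*o^2 + 9*o - 9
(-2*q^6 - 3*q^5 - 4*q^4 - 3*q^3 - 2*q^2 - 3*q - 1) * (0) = 0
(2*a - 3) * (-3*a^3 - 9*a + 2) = -6*a^4 + 9*a^3 - 18*a^2 + 31*a - 6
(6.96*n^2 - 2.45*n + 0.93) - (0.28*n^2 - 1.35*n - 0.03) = 6.68*n^2 - 1.1*n + 0.96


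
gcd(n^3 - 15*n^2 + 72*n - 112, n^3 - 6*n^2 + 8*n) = n - 4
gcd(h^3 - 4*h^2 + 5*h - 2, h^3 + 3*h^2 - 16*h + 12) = h^2 - 3*h + 2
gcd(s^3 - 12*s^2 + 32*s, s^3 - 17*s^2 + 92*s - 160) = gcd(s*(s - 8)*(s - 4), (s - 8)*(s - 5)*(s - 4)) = s^2 - 12*s + 32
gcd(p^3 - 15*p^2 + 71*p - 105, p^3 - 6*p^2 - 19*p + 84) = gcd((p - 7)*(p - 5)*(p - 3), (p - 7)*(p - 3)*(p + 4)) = p^2 - 10*p + 21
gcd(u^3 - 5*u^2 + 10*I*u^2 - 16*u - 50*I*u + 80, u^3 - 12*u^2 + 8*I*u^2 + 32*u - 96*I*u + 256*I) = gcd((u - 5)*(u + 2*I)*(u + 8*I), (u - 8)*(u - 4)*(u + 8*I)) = u + 8*I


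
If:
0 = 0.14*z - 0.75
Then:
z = 5.36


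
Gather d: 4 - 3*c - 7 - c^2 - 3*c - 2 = -c^2 - 6*c - 5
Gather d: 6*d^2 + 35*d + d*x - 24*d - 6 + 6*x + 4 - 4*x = 6*d^2 + d*(x + 11) + 2*x - 2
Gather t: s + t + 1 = s + t + 1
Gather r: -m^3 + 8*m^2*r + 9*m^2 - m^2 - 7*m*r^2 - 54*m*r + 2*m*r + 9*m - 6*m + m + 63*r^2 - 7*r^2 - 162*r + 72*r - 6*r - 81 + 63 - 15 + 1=-m^3 + 8*m^2 + 4*m + r^2*(56 - 7*m) + r*(8*m^2 - 52*m - 96) - 32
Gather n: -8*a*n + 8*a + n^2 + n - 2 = 8*a + n^2 + n*(1 - 8*a) - 2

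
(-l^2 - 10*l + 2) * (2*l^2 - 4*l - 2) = -2*l^4 - 16*l^3 + 46*l^2 + 12*l - 4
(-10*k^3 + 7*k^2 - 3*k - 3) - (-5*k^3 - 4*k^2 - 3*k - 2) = -5*k^3 + 11*k^2 - 1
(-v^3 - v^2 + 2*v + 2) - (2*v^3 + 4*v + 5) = -3*v^3 - v^2 - 2*v - 3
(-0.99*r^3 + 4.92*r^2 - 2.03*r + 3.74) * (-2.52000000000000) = 2.4948*r^3 - 12.3984*r^2 + 5.1156*r - 9.4248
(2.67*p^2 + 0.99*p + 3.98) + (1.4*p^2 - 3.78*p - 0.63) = 4.07*p^2 - 2.79*p + 3.35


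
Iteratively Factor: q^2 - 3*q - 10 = (q - 5)*(q + 2)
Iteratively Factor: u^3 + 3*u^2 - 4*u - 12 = (u + 3)*(u^2 - 4) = (u - 2)*(u + 3)*(u + 2)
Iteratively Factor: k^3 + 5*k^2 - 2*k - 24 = (k - 2)*(k^2 + 7*k + 12) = (k - 2)*(k + 3)*(k + 4)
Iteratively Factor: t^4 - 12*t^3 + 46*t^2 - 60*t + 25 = (t - 1)*(t^3 - 11*t^2 + 35*t - 25) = (t - 5)*(t - 1)*(t^2 - 6*t + 5) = (t - 5)^2*(t - 1)*(t - 1)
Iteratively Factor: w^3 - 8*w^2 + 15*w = (w - 3)*(w^2 - 5*w) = (w - 5)*(w - 3)*(w)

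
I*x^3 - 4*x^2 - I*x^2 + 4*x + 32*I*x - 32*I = (x - 4*I)*(x + 8*I)*(I*x - I)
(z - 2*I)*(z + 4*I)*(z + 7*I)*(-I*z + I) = -I*z^4 + 9*z^3 + I*z^3 - 9*z^2 + 6*I*z^2 + 56*z - 6*I*z - 56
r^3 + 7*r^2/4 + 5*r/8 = r*(r + 1/2)*(r + 5/4)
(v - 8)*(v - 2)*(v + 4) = v^3 - 6*v^2 - 24*v + 64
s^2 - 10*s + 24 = (s - 6)*(s - 4)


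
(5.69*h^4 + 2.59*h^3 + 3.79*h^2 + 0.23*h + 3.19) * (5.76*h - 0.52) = 32.7744*h^5 + 11.9596*h^4 + 20.4836*h^3 - 0.646*h^2 + 18.2548*h - 1.6588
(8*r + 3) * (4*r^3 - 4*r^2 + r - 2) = 32*r^4 - 20*r^3 - 4*r^2 - 13*r - 6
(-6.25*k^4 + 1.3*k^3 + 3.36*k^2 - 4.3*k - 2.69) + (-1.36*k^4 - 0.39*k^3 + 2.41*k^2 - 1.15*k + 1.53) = -7.61*k^4 + 0.91*k^3 + 5.77*k^2 - 5.45*k - 1.16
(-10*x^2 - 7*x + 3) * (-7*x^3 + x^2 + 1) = 70*x^5 + 39*x^4 - 28*x^3 - 7*x^2 - 7*x + 3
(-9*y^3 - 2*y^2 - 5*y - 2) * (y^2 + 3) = -9*y^5 - 2*y^4 - 32*y^3 - 8*y^2 - 15*y - 6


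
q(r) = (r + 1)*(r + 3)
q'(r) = 2*r + 4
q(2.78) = 21.85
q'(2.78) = 9.56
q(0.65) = 6.02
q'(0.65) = 5.30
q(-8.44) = 40.47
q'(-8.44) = -12.88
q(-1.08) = -0.15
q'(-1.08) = 1.84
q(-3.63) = 1.66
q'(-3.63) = -3.26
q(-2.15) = -0.98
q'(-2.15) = -0.30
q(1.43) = 10.76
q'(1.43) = 6.86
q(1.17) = 9.05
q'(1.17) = 6.34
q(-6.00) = 15.00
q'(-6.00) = -8.00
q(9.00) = 120.00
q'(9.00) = 22.00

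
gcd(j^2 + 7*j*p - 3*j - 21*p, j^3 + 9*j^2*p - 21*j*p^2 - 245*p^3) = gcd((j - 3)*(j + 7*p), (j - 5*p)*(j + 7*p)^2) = j + 7*p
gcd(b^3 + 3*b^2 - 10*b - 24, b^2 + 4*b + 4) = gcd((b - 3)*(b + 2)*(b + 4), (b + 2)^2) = b + 2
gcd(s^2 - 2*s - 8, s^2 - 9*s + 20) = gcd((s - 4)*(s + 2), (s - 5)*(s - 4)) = s - 4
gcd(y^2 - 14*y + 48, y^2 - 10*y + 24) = y - 6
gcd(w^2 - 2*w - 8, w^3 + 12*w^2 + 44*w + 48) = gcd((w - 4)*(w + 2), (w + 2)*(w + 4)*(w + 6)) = w + 2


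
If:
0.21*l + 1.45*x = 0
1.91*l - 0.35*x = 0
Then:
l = 0.00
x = 0.00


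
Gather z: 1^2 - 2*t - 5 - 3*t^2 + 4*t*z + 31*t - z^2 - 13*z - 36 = -3*t^2 + 29*t - z^2 + z*(4*t - 13) - 40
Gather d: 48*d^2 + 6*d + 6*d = 48*d^2 + 12*d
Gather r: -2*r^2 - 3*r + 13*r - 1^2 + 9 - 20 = -2*r^2 + 10*r - 12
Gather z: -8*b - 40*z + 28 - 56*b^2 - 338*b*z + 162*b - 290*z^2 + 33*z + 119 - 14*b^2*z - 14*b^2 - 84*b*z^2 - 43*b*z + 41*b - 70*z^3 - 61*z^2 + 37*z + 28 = -70*b^2 + 195*b - 70*z^3 + z^2*(-84*b - 351) + z*(-14*b^2 - 381*b + 30) + 175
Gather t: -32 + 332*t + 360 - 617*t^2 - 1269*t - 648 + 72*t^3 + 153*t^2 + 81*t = 72*t^3 - 464*t^2 - 856*t - 320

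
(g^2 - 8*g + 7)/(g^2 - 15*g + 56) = (g - 1)/(g - 8)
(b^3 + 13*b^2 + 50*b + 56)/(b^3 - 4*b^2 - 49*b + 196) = (b^2 + 6*b + 8)/(b^2 - 11*b + 28)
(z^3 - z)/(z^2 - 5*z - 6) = z*(z - 1)/(z - 6)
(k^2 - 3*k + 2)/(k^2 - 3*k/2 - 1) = 2*(k - 1)/(2*k + 1)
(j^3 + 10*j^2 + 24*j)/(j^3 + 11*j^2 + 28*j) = (j + 6)/(j + 7)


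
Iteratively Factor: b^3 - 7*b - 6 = (b + 1)*(b^2 - b - 6) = (b + 1)*(b + 2)*(b - 3)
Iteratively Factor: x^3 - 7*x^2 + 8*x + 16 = (x + 1)*(x^2 - 8*x + 16) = (x - 4)*(x + 1)*(x - 4)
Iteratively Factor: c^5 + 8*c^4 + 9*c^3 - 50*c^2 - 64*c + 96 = (c - 1)*(c^4 + 9*c^3 + 18*c^2 - 32*c - 96) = (c - 1)*(c + 4)*(c^3 + 5*c^2 - 2*c - 24) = (c - 1)*(c + 3)*(c + 4)*(c^2 + 2*c - 8) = (c - 1)*(c + 3)*(c + 4)^2*(c - 2)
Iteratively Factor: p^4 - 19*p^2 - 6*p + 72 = (p + 3)*(p^3 - 3*p^2 - 10*p + 24) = (p - 2)*(p + 3)*(p^2 - p - 12) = (p - 2)*(p + 3)^2*(p - 4)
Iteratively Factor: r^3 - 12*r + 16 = (r - 2)*(r^2 + 2*r - 8) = (r - 2)*(r + 4)*(r - 2)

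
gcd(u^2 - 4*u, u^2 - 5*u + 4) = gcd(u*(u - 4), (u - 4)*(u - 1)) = u - 4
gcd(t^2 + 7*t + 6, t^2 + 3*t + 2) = t + 1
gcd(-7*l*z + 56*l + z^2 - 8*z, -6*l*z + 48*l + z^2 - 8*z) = z - 8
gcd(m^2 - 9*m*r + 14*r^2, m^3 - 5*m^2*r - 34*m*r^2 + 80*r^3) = -m + 2*r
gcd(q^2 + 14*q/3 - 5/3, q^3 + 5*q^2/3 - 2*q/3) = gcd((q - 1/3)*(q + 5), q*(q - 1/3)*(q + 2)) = q - 1/3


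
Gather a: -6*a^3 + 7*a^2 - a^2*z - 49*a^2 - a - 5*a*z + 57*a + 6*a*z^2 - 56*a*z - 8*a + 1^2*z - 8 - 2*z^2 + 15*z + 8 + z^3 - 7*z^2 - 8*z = -6*a^3 + a^2*(-z - 42) + a*(6*z^2 - 61*z + 48) + z^3 - 9*z^2 + 8*z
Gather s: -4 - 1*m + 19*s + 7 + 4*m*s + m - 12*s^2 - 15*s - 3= -12*s^2 + s*(4*m + 4)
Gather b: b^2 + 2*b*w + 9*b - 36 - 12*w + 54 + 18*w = b^2 + b*(2*w + 9) + 6*w + 18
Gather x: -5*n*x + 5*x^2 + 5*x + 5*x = 5*x^2 + x*(10 - 5*n)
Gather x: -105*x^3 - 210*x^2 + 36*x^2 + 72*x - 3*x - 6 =-105*x^3 - 174*x^2 + 69*x - 6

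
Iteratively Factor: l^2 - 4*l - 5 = (l + 1)*(l - 5)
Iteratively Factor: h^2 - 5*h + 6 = (h - 3)*(h - 2)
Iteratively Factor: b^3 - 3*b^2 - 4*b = (b + 1)*(b^2 - 4*b) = b*(b + 1)*(b - 4)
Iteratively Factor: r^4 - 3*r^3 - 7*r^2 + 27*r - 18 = (r + 3)*(r^3 - 6*r^2 + 11*r - 6) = (r - 3)*(r + 3)*(r^2 - 3*r + 2) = (r - 3)*(r - 2)*(r + 3)*(r - 1)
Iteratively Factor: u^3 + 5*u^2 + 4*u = (u + 4)*(u^2 + u) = (u + 1)*(u + 4)*(u)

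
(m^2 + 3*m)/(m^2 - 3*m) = (m + 3)/(m - 3)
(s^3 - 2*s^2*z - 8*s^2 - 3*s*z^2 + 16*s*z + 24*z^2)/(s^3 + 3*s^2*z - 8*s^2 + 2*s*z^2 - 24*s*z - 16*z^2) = (s - 3*z)/(s + 2*z)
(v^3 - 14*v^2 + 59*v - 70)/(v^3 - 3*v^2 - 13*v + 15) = (v^2 - 9*v + 14)/(v^2 + 2*v - 3)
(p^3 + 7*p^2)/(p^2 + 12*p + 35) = p^2/(p + 5)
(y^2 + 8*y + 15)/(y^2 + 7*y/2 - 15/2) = 2*(y + 3)/(2*y - 3)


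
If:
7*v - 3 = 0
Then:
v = 3/7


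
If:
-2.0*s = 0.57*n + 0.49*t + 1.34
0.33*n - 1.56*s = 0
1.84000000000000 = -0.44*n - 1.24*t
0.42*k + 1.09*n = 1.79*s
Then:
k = 1.27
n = -0.75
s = -0.16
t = -1.22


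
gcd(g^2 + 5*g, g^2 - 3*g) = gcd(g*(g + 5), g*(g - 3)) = g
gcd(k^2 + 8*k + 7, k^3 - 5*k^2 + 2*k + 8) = k + 1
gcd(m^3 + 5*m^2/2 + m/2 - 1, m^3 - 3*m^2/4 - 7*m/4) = m + 1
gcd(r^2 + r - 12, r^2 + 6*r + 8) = r + 4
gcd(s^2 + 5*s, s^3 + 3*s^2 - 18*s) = s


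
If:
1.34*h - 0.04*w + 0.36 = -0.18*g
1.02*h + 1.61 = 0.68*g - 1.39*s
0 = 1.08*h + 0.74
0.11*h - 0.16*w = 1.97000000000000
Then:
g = 0.26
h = -0.69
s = -0.53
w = -12.78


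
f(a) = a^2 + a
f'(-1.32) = -1.64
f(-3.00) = 6.00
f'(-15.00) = -29.00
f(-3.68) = 9.86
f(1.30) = 2.99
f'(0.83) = 2.66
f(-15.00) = 210.00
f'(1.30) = 3.60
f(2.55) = 9.05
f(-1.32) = 0.42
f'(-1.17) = -1.34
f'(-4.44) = -7.88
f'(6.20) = 13.40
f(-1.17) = 0.20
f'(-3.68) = -6.36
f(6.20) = 44.64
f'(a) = 2*a + 1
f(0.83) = 1.52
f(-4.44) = 15.27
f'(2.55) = 6.10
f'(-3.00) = -5.00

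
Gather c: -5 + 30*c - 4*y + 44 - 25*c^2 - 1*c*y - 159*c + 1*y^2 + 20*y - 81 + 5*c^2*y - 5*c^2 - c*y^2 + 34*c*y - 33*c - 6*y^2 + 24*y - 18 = c^2*(5*y - 30) + c*(-y^2 + 33*y - 162) - 5*y^2 + 40*y - 60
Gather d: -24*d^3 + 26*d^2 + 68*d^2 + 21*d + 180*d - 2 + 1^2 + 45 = -24*d^3 + 94*d^2 + 201*d + 44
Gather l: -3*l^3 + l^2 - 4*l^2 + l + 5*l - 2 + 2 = -3*l^3 - 3*l^2 + 6*l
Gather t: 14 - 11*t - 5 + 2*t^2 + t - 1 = 2*t^2 - 10*t + 8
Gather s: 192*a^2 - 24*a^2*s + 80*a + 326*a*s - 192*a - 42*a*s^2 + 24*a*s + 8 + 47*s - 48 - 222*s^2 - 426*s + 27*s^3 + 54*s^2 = 192*a^2 - 112*a + 27*s^3 + s^2*(-42*a - 168) + s*(-24*a^2 + 350*a - 379) - 40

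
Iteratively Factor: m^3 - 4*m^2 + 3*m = (m - 1)*(m^2 - 3*m) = (m - 3)*(m - 1)*(m)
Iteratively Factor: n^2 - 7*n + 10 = (n - 2)*(n - 5)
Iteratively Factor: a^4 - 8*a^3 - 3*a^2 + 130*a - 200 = (a - 5)*(a^3 - 3*a^2 - 18*a + 40) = (a - 5)*(a - 2)*(a^2 - a - 20) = (a - 5)*(a - 2)*(a + 4)*(a - 5)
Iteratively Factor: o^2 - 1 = (o - 1)*(o + 1)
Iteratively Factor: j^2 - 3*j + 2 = (j - 1)*(j - 2)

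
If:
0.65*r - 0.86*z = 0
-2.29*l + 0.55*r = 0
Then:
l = 0.317769566677864*z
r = 1.32307692307692*z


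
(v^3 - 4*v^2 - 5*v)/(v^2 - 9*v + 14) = v*(v^2 - 4*v - 5)/(v^2 - 9*v + 14)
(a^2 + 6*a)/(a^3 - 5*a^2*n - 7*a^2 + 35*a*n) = (a + 6)/(a^2 - 5*a*n - 7*a + 35*n)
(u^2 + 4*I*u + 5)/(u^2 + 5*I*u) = (u - I)/u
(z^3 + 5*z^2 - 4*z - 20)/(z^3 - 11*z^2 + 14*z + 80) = (z^2 + 3*z - 10)/(z^2 - 13*z + 40)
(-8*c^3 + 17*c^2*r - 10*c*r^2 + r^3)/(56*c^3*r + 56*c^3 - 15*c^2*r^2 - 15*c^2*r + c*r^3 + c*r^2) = (c^2 - 2*c*r + r^2)/(c*(-7*c*r - 7*c + r^2 + r))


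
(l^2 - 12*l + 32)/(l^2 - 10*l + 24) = (l - 8)/(l - 6)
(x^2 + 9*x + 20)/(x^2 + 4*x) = (x + 5)/x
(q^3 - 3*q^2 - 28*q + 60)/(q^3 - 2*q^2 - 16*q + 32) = (q^2 - q - 30)/(q^2 - 16)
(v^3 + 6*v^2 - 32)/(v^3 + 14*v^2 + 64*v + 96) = (v - 2)/(v + 6)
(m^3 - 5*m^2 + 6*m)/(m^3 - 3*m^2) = (m - 2)/m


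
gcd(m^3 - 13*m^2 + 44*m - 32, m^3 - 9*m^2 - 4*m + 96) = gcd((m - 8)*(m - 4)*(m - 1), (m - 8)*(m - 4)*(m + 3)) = m^2 - 12*m + 32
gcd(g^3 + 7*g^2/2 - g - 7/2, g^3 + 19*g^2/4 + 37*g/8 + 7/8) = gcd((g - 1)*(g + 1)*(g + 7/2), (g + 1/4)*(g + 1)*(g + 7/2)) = g^2 + 9*g/2 + 7/2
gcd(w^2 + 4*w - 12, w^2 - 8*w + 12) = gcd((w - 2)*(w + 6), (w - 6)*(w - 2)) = w - 2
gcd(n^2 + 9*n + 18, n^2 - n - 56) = 1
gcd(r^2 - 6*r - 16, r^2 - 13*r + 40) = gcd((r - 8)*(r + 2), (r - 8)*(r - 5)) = r - 8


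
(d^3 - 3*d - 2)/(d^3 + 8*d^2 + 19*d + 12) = (d^2 - d - 2)/(d^2 + 7*d + 12)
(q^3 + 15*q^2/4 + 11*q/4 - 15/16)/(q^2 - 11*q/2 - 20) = (8*q^2 + 10*q - 3)/(8*(q - 8))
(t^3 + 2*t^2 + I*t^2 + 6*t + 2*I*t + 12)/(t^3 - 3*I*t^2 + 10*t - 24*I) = (t + 2)/(t - 4*I)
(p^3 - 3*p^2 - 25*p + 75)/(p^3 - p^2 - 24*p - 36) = (-p^3 + 3*p^2 + 25*p - 75)/(-p^3 + p^2 + 24*p + 36)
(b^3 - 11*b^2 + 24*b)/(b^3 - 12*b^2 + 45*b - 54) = b*(b - 8)/(b^2 - 9*b + 18)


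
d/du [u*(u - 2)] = 2*u - 2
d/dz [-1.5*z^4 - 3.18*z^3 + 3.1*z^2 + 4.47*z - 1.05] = -6.0*z^3 - 9.54*z^2 + 6.2*z + 4.47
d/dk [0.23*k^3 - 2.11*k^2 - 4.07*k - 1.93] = 0.69*k^2 - 4.22*k - 4.07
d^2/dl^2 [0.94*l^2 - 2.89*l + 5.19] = 1.88000000000000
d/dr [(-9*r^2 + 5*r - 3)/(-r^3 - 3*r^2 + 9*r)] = (-9*r^4 + 10*r^3 - 75*r^2 - 18*r + 27)/(r^2*(r^4 + 6*r^3 - 9*r^2 - 54*r + 81))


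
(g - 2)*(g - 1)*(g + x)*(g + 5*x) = g^4 + 6*g^3*x - 3*g^3 + 5*g^2*x^2 - 18*g^2*x + 2*g^2 - 15*g*x^2 + 12*g*x + 10*x^2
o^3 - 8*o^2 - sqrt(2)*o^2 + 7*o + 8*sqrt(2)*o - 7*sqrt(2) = (o - 7)*(o - 1)*(o - sqrt(2))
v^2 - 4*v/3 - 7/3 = (v - 7/3)*(v + 1)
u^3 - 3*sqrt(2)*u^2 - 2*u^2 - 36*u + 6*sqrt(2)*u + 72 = (u - 2)*(u - 6*sqrt(2))*(u + 3*sqrt(2))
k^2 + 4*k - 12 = (k - 2)*(k + 6)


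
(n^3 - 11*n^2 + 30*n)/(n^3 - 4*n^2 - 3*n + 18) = n*(n^2 - 11*n + 30)/(n^3 - 4*n^2 - 3*n + 18)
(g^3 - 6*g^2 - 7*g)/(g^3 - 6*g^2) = (g^2 - 6*g - 7)/(g*(g - 6))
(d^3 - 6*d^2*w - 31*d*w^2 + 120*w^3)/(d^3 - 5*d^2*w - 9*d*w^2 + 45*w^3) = (-d^2 + 3*d*w + 40*w^2)/(-d^2 + 2*d*w + 15*w^2)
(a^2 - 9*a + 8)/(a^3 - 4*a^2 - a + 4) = (a - 8)/(a^2 - 3*a - 4)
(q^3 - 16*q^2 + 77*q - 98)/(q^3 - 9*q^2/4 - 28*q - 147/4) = 4*(q^2 - 9*q + 14)/(4*q^2 + 19*q + 21)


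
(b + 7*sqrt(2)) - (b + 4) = -4 + 7*sqrt(2)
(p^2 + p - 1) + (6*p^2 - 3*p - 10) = 7*p^2 - 2*p - 11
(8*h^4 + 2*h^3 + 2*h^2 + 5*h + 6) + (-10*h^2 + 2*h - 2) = 8*h^4 + 2*h^3 - 8*h^2 + 7*h + 4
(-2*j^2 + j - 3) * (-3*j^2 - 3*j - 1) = 6*j^4 + 3*j^3 + 8*j^2 + 8*j + 3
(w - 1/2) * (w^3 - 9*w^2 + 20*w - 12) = w^4 - 19*w^3/2 + 49*w^2/2 - 22*w + 6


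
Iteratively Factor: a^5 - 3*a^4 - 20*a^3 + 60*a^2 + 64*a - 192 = (a + 2)*(a^4 - 5*a^3 - 10*a^2 + 80*a - 96) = (a + 2)*(a + 4)*(a^3 - 9*a^2 + 26*a - 24) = (a - 4)*(a + 2)*(a + 4)*(a^2 - 5*a + 6) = (a - 4)*(a - 3)*(a + 2)*(a + 4)*(a - 2)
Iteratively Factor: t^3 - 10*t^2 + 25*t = (t - 5)*(t^2 - 5*t) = t*(t - 5)*(t - 5)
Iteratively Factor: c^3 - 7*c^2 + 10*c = (c - 5)*(c^2 - 2*c) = (c - 5)*(c - 2)*(c)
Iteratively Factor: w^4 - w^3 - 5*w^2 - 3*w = (w)*(w^3 - w^2 - 5*w - 3) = w*(w + 1)*(w^2 - 2*w - 3) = w*(w + 1)^2*(w - 3)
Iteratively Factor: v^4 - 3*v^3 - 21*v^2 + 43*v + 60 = (v + 1)*(v^3 - 4*v^2 - 17*v + 60) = (v - 5)*(v + 1)*(v^2 + v - 12) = (v - 5)*(v + 1)*(v + 4)*(v - 3)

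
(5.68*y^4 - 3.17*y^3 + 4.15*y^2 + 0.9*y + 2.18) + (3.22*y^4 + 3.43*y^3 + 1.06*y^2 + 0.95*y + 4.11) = 8.9*y^4 + 0.26*y^3 + 5.21*y^2 + 1.85*y + 6.29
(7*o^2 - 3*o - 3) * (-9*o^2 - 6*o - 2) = -63*o^4 - 15*o^3 + 31*o^2 + 24*o + 6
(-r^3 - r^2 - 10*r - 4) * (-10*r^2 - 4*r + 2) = 10*r^5 + 14*r^4 + 102*r^3 + 78*r^2 - 4*r - 8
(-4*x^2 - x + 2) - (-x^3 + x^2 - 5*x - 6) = x^3 - 5*x^2 + 4*x + 8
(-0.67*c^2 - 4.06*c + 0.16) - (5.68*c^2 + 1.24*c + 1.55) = -6.35*c^2 - 5.3*c - 1.39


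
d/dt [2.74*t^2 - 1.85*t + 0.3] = 5.48*t - 1.85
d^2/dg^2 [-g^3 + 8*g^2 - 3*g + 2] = 16 - 6*g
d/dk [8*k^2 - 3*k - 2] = 16*k - 3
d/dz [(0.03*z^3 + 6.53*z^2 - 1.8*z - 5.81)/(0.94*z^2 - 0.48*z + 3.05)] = (0.0282*z^4 - 0.0288000000000004*z^3 - 1.1679*z^2 + 50.7558*z - 8.2788)/(0.8836*z^4 - 0.9024*z^3 + 5.9644*z^2 - 2.928*z + 9.3025)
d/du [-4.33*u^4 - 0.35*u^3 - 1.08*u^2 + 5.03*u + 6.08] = -17.32*u^3 - 1.05*u^2 - 2.16*u + 5.03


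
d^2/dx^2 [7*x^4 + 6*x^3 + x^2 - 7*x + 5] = 84*x^2 + 36*x + 2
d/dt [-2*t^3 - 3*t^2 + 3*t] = -6*t^2 - 6*t + 3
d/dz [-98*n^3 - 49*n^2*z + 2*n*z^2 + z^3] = -49*n^2 + 4*n*z + 3*z^2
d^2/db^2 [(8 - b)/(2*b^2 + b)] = 8*(-b^3 + 24*b^2 + 12*b + 2)/(b^3*(8*b^3 + 12*b^2 + 6*b + 1))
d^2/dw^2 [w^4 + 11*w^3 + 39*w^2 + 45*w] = 12*w^2 + 66*w + 78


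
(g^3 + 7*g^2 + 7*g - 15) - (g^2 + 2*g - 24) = g^3 + 6*g^2 + 5*g + 9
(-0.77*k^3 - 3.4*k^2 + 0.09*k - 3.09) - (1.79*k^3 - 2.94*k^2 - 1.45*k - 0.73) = -2.56*k^3 - 0.46*k^2 + 1.54*k - 2.36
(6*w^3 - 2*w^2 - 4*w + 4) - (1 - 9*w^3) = 15*w^3 - 2*w^2 - 4*w + 3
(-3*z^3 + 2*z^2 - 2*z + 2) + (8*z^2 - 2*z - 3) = -3*z^3 + 10*z^2 - 4*z - 1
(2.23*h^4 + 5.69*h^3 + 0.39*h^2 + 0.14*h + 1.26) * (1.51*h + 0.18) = 3.3673*h^5 + 8.9933*h^4 + 1.6131*h^3 + 0.2816*h^2 + 1.9278*h + 0.2268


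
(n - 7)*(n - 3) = n^2 - 10*n + 21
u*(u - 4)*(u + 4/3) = u^3 - 8*u^2/3 - 16*u/3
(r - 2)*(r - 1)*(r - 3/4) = r^3 - 15*r^2/4 + 17*r/4 - 3/2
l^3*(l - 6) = l^4 - 6*l^3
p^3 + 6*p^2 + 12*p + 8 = (p + 2)^3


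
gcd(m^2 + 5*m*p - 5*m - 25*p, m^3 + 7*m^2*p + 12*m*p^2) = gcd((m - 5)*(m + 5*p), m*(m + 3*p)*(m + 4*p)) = 1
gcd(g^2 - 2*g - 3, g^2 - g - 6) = g - 3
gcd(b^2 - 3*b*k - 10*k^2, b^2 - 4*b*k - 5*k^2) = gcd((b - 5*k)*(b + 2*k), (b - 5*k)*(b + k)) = b - 5*k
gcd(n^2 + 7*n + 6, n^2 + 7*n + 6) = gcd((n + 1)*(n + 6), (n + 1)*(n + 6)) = n^2 + 7*n + 6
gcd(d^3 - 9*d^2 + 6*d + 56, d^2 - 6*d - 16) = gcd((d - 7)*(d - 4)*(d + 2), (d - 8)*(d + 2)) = d + 2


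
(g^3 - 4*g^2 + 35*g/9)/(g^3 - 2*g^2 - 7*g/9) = (3*g - 5)/(3*g + 1)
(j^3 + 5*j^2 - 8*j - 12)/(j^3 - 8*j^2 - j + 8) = (j^2 + 4*j - 12)/(j^2 - 9*j + 8)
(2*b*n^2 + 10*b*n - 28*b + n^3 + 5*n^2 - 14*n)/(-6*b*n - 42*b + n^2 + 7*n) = (-2*b*n + 4*b - n^2 + 2*n)/(6*b - n)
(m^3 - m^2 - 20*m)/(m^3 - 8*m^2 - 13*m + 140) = m/(m - 7)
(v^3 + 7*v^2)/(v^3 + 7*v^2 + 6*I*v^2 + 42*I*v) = v/(v + 6*I)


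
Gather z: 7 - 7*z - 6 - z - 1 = -8*z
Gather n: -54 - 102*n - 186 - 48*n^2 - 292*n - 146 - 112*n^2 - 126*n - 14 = -160*n^2 - 520*n - 400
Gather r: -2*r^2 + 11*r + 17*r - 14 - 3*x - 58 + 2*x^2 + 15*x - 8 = -2*r^2 + 28*r + 2*x^2 + 12*x - 80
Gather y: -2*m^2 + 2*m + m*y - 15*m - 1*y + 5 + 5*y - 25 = -2*m^2 - 13*m + y*(m + 4) - 20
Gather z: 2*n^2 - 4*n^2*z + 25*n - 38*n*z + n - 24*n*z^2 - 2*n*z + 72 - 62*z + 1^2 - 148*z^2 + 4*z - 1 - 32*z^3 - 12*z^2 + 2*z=2*n^2 + 26*n - 32*z^3 + z^2*(-24*n - 160) + z*(-4*n^2 - 40*n - 56) + 72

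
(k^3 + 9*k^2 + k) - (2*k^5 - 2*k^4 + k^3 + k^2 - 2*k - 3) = -2*k^5 + 2*k^4 + 8*k^2 + 3*k + 3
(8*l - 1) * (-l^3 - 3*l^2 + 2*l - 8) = -8*l^4 - 23*l^3 + 19*l^2 - 66*l + 8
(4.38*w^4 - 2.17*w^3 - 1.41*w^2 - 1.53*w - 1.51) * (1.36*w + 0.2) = 5.9568*w^5 - 2.0752*w^4 - 2.3516*w^3 - 2.3628*w^2 - 2.3596*w - 0.302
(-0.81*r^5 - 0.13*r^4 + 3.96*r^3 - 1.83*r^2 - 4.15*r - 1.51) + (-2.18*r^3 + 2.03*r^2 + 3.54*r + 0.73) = -0.81*r^5 - 0.13*r^4 + 1.78*r^3 + 0.2*r^2 - 0.61*r - 0.78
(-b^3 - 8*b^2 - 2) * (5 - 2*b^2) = 2*b^5 + 16*b^4 - 5*b^3 - 36*b^2 - 10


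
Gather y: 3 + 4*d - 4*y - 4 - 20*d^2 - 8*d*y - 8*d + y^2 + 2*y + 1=-20*d^2 - 4*d + y^2 + y*(-8*d - 2)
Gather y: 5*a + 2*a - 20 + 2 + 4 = 7*a - 14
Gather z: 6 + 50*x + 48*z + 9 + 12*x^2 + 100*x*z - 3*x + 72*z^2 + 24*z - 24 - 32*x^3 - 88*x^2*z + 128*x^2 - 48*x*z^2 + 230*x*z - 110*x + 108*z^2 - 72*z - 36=-32*x^3 + 140*x^2 - 63*x + z^2*(180 - 48*x) + z*(-88*x^2 + 330*x) - 45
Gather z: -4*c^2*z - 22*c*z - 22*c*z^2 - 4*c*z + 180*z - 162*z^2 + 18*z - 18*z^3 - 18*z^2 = -18*z^3 + z^2*(-22*c - 180) + z*(-4*c^2 - 26*c + 198)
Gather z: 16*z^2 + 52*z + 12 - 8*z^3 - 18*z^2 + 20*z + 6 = -8*z^3 - 2*z^2 + 72*z + 18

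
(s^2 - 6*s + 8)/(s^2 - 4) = (s - 4)/(s + 2)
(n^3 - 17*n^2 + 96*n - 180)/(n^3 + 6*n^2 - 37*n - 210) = (n^2 - 11*n + 30)/(n^2 + 12*n + 35)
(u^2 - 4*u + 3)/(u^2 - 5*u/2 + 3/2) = 2*(u - 3)/(2*u - 3)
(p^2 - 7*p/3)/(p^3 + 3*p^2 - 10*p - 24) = p*(3*p - 7)/(3*(p^3 + 3*p^2 - 10*p - 24))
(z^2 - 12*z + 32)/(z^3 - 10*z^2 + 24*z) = (z - 8)/(z*(z - 6))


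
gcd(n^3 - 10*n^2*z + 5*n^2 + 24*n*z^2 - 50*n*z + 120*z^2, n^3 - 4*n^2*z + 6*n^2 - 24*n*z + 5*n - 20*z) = -n^2 + 4*n*z - 5*n + 20*z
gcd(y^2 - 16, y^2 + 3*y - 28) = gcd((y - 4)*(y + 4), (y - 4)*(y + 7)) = y - 4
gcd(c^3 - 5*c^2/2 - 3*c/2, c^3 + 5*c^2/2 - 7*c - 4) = c + 1/2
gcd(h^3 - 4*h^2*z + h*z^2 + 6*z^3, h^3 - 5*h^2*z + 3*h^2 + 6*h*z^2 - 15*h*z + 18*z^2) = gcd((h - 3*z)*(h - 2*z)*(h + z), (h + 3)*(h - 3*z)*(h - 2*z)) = h^2 - 5*h*z + 6*z^2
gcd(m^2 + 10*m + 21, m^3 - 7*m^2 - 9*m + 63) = m + 3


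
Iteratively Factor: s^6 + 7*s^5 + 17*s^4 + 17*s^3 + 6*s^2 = (s)*(s^5 + 7*s^4 + 17*s^3 + 17*s^2 + 6*s) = s*(s + 1)*(s^4 + 6*s^3 + 11*s^2 + 6*s) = s*(s + 1)^2*(s^3 + 5*s^2 + 6*s) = s*(s + 1)^2*(s + 2)*(s^2 + 3*s) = s*(s + 1)^2*(s + 2)*(s + 3)*(s)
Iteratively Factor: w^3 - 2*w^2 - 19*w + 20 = (w - 1)*(w^2 - w - 20) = (w - 5)*(w - 1)*(w + 4)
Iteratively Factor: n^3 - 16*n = (n + 4)*(n^2 - 4*n) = (n - 4)*(n + 4)*(n)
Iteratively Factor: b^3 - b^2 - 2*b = (b)*(b^2 - b - 2) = b*(b + 1)*(b - 2)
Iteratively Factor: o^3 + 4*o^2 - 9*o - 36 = (o - 3)*(o^2 + 7*o + 12) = (o - 3)*(o + 3)*(o + 4)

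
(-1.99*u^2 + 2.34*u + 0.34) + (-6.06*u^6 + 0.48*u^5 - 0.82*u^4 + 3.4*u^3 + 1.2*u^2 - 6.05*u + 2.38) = -6.06*u^6 + 0.48*u^5 - 0.82*u^4 + 3.4*u^3 - 0.79*u^2 - 3.71*u + 2.72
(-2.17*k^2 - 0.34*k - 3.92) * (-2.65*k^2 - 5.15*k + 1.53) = 5.7505*k^4 + 12.0765*k^3 + 8.8189*k^2 + 19.6678*k - 5.9976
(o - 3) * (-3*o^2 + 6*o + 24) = -3*o^3 + 15*o^2 + 6*o - 72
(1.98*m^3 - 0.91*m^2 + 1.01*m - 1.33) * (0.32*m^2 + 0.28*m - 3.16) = 0.6336*m^5 + 0.2632*m^4 - 6.1884*m^3 + 2.7328*m^2 - 3.564*m + 4.2028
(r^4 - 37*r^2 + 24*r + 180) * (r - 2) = r^5 - 2*r^4 - 37*r^3 + 98*r^2 + 132*r - 360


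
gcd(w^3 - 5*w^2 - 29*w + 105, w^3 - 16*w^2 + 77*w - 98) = w - 7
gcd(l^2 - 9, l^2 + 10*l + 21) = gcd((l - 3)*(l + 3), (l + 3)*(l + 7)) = l + 3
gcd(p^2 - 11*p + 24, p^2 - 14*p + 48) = p - 8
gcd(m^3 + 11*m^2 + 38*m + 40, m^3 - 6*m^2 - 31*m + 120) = m + 5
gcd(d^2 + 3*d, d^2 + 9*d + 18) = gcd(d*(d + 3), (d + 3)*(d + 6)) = d + 3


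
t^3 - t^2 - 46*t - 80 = (t - 8)*(t + 2)*(t + 5)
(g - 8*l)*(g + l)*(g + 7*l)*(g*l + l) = g^4*l + g^3*l - 57*g^2*l^3 - 56*g*l^4 - 57*g*l^3 - 56*l^4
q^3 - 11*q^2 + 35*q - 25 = (q - 5)^2*(q - 1)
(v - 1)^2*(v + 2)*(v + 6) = v^4 + 6*v^3 - 3*v^2 - 16*v + 12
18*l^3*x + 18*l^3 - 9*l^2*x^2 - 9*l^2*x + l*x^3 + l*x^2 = (-6*l + x)*(-3*l + x)*(l*x + l)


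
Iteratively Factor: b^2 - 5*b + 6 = (b - 2)*(b - 3)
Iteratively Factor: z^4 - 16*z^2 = (z)*(z^3 - 16*z) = z*(z + 4)*(z^2 - 4*z) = z^2*(z + 4)*(z - 4)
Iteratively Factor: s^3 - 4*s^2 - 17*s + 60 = (s - 3)*(s^2 - s - 20) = (s - 5)*(s - 3)*(s + 4)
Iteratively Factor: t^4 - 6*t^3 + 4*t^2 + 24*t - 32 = (t - 4)*(t^3 - 2*t^2 - 4*t + 8) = (t - 4)*(t - 2)*(t^2 - 4) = (t - 4)*(t - 2)*(t + 2)*(t - 2)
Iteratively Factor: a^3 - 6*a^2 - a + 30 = (a + 2)*(a^2 - 8*a + 15) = (a - 5)*(a + 2)*(a - 3)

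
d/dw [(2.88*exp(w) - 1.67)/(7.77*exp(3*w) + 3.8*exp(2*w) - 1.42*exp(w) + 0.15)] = (-44.7552*exp(3*w) + 27.9837*exp(2*w) + 12.692*exp(w) - 1.9394)*exp(w)/(60.3729*exp(6*w) + 59.052*exp(5*w) - 7.6268*exp(4*w) - 8.461*exp(3*w) + 3.1564*exp(2*w) - 0.426*exp(w) + 0.0225)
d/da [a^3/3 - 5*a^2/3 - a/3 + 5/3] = a^2 - 10*a/3 - 1/3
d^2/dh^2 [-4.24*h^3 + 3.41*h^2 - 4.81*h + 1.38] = 6.82 - 25.44*h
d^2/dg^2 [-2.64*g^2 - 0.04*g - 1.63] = -5.28000000000000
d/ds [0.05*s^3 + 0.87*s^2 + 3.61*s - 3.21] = 0.15*s^2 + 1.74*s + 3.61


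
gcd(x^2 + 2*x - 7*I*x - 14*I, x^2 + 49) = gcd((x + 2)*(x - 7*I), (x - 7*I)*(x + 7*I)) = x - 7*I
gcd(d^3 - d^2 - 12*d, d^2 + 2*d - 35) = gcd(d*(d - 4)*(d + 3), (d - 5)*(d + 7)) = 1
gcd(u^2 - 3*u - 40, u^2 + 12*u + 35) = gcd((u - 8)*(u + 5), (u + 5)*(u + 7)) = u + 5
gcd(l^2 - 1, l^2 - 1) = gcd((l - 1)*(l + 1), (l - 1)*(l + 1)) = l^2 - 1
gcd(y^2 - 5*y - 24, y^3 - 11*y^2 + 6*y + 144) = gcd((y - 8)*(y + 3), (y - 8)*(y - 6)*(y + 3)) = y^2 - 5*y - 24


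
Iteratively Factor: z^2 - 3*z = (z - 3)*(z)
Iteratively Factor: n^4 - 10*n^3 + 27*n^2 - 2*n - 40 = (n - 2)*(n^3 - 8*n^2 + 11*n + 20) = (n - 2)*(n + 1)*(n^2 - 9*n + 20) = (n - 4)*(n - 2)*(n + 1)*(n - 5)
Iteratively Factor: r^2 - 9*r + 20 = (r - 5)*(r - 4)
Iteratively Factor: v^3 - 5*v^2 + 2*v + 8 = (v - 4)*(v^2 - v - 2) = (v - 4)*(v - 2)*(v + 1)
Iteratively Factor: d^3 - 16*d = (d)*(d^2 - 16) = d*(d + 4)*(d - 4)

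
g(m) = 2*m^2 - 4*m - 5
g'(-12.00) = -52.00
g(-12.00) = 331.00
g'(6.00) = 20.00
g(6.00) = 43.00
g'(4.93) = 15.72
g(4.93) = 23.89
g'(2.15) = 4.60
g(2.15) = -4.36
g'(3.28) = 9.12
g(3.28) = 3.40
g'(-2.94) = -15.76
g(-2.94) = 24.05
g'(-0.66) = -6.64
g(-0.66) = -1.49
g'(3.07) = 8.28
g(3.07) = 1.57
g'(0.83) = -0.68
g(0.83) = -6.94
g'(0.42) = -2.32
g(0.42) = -6.33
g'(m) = 4*m - 4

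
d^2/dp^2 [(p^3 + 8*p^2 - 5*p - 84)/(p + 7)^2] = 60/(p^3 + 21*p^2 + 147*p + 343)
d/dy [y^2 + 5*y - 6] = 2*y + 5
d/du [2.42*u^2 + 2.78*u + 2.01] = 4.84*u + 2.78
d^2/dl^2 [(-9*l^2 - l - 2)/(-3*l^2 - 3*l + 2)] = 144*(-l^3 + 3*l^2 + l + 1)/(27*l^6 + 81*l^5 + 27*l^4 - 81*l^3 - 18*l^2 + 36*l - 8)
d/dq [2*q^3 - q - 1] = 6*q^2 - 1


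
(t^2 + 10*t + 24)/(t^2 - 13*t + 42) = (t^2 + 10*t + 24)/(t^2 - 13*t + 42)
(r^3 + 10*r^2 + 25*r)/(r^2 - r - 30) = r*(r + 5)/(r - 6)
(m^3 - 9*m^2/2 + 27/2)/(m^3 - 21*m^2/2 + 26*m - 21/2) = (2*m^2 - 3*m - 9)/(2*m^2 - 15*m + 7)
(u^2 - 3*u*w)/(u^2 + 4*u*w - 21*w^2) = u/(u + 7*w)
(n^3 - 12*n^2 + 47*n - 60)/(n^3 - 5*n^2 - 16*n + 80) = (n - 3)/(n + 4)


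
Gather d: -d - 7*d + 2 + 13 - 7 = 8 - 8*d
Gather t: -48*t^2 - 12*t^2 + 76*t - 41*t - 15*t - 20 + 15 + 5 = -60*t^2 + 20*t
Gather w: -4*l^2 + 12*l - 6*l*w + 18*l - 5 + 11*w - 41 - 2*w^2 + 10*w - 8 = -4*l^2 + 30*l - 2*w^2 + w*(21 - 6*l) - 54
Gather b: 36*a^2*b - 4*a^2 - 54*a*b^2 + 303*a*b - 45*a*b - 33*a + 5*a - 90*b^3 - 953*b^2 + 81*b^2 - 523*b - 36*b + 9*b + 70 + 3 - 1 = -4*a^2 - 28*a - 90*b^3 + b^2*(-54*a - 872) + b*(36*a^2 + 258*a - 550) + 72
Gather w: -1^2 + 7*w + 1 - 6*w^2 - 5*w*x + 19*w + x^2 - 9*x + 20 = -6*w^2 + w*(26 - 5*x) + x^2 - 9*x + 20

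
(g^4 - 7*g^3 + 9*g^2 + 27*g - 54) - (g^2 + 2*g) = g^4 - 7*g^3 + 8*g^2 + 25*g - 54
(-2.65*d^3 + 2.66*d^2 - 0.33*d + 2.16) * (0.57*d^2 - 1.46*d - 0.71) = -1.5105*d^5 + 5.3852*d^4 - 2.1902*d^3 - 0.1756*d^2 - 2.9193*d - 1.5336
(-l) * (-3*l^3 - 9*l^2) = 3*l^4 + 9*l^3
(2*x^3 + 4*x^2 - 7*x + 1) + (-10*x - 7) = 2*x^3 + 4*x^2 - 17*x - 6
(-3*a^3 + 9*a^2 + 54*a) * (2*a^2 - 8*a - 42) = -6*a^5 + 42*a^4 + 162*a^3 - 810*a^2 - 2268*a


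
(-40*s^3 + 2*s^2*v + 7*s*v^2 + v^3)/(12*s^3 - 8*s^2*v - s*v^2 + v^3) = (-20*s^2 - 9*s*v - v^2)/(6*s^2 - s*v - v^2)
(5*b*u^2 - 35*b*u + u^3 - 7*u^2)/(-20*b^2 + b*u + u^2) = u*(u - 7)/(-4*b + u)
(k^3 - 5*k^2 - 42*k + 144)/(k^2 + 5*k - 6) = (k^2 - 11*k + 24)/(k - 1)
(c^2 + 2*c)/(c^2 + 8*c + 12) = c/(c + 6)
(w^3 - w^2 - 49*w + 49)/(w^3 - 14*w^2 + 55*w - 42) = (w + 7)/(w - 6)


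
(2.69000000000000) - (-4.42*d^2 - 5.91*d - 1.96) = 4.42*d^2 + 5.91*d + 4.65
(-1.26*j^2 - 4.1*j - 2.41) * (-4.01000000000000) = 5.0526*j^2 + 16.441*j + 9.6641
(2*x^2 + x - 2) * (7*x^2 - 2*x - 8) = 14*x^4 + 3*x^3 - 32*x^2 - 4*x + 16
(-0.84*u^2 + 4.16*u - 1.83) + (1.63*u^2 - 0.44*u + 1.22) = 0.79*u^2 + 3.72*u - 0.61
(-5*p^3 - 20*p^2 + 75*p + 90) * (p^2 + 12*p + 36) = -5*p^5 - 80*p^4 - 345*p^3 + 270*p^2 + 3780*p + 3240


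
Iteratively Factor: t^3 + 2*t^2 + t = (t + 1)*(t^2 + t) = (t + 1)^2*(t)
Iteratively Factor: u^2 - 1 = (u - 1)*(u + 1)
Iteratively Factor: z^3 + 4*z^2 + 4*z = (z + 2)*(z^2 + 2*z) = (z + 2)^2*(z)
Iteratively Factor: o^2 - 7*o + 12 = (o - 3)*(o - 4)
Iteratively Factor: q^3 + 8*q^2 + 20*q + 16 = (q + 2)*(q^2 + 6*q + 8) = (q + 2)*(q + 4)*(q + 2)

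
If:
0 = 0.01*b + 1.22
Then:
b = -122.00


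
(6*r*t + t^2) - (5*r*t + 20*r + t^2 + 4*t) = r*t - 20*r - 4*t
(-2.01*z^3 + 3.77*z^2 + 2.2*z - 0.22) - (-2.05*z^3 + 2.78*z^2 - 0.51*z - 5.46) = 0.04*z^3 + 0.99*z^2 + 2.71*z + 5.24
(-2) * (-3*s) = 6*s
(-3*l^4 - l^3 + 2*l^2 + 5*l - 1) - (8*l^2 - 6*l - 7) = -3*l^4 - l^3 - 6*l^2 + 11*l + 6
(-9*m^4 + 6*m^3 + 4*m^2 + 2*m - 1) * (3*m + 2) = -27*m^5 + 24*m^3 + 14*m^2 + m - 2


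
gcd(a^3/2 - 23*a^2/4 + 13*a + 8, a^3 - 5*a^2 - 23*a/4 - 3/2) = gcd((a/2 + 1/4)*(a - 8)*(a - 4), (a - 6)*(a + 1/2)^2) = a + 1/2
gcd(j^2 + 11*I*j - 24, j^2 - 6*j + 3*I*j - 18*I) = j + 3*I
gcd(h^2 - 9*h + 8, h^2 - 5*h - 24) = h - 8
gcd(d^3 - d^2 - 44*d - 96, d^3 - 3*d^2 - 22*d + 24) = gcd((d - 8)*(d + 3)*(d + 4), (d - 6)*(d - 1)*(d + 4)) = d + 4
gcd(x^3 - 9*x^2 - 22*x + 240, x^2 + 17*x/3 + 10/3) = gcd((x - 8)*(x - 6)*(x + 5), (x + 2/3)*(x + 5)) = x + 5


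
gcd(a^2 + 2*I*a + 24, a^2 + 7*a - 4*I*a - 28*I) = a - 4*I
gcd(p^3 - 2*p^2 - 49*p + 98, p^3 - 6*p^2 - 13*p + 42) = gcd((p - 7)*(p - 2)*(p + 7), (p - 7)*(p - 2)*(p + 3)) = p^2 - 9*p + 14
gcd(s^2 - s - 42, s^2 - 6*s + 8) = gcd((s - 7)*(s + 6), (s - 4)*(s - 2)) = 1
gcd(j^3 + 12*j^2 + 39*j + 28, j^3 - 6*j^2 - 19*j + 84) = j + 4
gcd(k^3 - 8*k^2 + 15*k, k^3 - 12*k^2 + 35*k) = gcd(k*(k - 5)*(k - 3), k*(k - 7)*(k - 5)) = k^2 - 5*k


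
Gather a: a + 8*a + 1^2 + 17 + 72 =9*a + 90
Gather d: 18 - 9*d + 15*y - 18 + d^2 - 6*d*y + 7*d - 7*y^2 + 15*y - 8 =d^2 + d*(-6*y - 2) - 7*y^2 + 30*y - 8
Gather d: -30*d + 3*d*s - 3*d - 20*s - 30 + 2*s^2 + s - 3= d*(3*s - 33) + 2*s^2 - 19*s - 33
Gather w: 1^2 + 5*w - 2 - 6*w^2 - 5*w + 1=-6*w^2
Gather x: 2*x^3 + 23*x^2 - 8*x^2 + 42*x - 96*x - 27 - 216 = 2*x^3 + 15*x^2 - 54*x - 243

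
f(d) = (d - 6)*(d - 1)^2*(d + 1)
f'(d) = (d - 6)*(d - 1)^2 + (d - 6)*(d + 1)*(2*d - 2) + (d - 1)^2*(d + 1)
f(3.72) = -79.62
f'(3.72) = -40.49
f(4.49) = -100.97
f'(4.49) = -9.39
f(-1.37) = 15.32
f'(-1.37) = -56.40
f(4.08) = -92.53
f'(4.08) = -30.11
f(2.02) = -12.51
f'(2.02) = -25.52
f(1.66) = -5.03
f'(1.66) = -15.97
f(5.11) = -91.86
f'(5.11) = 43.48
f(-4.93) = 1510.50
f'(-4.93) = -1032.00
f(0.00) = -6.00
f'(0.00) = 7.00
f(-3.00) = 288.00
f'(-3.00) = -320.00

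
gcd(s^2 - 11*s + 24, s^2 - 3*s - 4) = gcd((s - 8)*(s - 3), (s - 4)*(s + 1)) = 1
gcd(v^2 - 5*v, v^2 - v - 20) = v - 5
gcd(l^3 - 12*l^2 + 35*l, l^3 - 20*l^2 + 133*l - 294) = l - 7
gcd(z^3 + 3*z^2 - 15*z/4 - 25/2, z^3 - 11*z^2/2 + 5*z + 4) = z - 2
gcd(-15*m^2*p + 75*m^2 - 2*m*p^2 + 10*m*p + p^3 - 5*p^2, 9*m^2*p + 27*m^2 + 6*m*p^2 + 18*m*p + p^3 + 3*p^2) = 3*m + p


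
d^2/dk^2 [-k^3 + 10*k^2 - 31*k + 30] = 20 - 6*k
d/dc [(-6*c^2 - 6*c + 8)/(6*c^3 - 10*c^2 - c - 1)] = 2*(18*c^4 + 36*c^3 - 99*c^2 + 86*c + 7)/(36*c^6 - 120*c^5 + 88*c^4 + 8*c^3 + 21*c^2 + 2*c + 1)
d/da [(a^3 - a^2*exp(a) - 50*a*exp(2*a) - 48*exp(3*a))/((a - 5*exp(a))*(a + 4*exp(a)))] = (a^4 - 60*a^3*exp(2*a) - 2*a^3*exp(a) - 114*a^2*exp(3*a) - 9*a^2*exp(2*a) + 96*a*exp(4*a) + 136*a*exp(3*a) + 960*exp(5*a) + 952*exp(4*a))/(a^4 - 2*a^3*exp(a) - 39*a^2*exp(2*a) + 40*a*exp(3*a) + 400*exp(4*a))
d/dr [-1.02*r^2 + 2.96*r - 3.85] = 2.96 - 2.04*r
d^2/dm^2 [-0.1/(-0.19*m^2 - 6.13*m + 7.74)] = (-0.00722*m^2 - 0.23294*m + 0.1*(0.38*m + 6.13)*(0.76*m + 12.26) + 0.29412)/(0.19*m^2 + 6.13*m - 7.74)^3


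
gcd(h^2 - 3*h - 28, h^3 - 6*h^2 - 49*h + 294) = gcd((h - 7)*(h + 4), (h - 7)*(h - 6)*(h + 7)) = h - 7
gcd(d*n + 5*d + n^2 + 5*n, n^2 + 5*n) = n + 5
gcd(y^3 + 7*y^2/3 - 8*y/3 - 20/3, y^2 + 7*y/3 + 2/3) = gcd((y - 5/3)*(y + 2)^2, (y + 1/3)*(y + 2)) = y + 2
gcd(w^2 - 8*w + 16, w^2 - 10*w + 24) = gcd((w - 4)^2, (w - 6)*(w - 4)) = w - 4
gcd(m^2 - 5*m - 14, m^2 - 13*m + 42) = m - 7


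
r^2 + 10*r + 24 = (r + 4)*(r + 6)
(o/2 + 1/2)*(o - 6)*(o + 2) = o^3/2 - 3*o^2/2 - 8*o - 6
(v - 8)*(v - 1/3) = v^2 - 25*v/3 + 8/3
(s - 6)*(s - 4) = s^2 - 10*s + 24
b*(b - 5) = b^2 - 5*b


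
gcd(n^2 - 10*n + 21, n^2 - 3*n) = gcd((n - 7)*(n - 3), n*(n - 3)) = n - 3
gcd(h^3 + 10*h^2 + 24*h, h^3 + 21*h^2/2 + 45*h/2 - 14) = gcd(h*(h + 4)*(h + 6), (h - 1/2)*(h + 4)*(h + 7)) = h + 4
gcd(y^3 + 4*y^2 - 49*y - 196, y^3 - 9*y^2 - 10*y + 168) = y^2 - 3*y - 28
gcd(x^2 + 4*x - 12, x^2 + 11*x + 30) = x + 6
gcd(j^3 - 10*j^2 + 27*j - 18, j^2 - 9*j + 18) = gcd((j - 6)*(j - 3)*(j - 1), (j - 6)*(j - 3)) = j^2 - 9*j + 18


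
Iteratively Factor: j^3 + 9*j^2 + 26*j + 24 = (j + 2)*(j^2 + 7*j + 12) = (j + 2)*(j + 4)*(j + 3)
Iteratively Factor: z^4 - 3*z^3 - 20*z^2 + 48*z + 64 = (z + 4)*(z^3 - 7*z^2 + 8*z + 16) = (z - 4)*(z + 4)*(z^2 - 3*z - 4) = (z - 4)*(z + 1)*(z + 4)*(z - 4)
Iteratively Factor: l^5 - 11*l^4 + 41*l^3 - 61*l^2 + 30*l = (l)*(l^4 - 11*l^3 + 41*l^2 - 61*l + 30) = l*(l - 3)*(l^3 - 8*l^2 + 17*l - 10) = l*(l - 3)*(l - 1)*(l^2 - 7*l + 10) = l*(l - 3)*(l - 2)*(l - 1)*(l - 5)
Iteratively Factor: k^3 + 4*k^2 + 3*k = (k)*(k^2 + 4*k + 3) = k*(k + 3)*(k + 1)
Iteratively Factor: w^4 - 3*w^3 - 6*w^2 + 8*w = (w)*(w^3 - 3*w^2 - 6*w + 8) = w*(w - 1)*(w^2 - 2*w - 8) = w*(w - 4)*(w - 1)*(w + 2)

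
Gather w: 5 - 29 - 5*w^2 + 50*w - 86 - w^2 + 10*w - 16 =-6*w^2 + 60*w - 126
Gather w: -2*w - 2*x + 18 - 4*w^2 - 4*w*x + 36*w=-4*w^2 + w*(34 - 4*x) - 2*x + 18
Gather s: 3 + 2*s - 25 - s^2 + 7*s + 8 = -s^2 + 9*s - 14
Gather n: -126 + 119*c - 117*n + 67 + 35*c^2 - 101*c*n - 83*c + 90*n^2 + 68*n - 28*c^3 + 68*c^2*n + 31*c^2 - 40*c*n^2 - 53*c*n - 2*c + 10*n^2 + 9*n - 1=-28*c^3 + 66*c^2 + 34*c + n^2*(100 - 40*c) + n*(68*c^2 - 154*c - 40) - 60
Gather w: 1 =1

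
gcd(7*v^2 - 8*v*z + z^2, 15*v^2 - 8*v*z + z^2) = 1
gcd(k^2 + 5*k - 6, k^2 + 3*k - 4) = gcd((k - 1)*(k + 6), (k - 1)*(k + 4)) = k - 1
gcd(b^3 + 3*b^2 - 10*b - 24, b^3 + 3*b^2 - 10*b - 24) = b^3 + 3*b^2 - 10*b - 24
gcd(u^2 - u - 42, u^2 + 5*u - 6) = u + 6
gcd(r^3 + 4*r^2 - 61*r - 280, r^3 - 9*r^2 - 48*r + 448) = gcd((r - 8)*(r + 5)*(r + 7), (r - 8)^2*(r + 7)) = r^2 - r - 56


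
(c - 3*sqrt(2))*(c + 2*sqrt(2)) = c^2 - sqrt(2)*c - 12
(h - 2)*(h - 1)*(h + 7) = h^3 + 4*h^2 - 19*h + 14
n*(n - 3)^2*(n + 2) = n^4 - 4*n^3 - 3*n^2 + 18*n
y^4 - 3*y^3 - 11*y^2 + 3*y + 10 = (y - 5)*(y - 1)*(y + 1)*(y + 2)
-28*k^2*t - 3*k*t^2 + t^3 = t*(-7*k + t)*(4*k + t)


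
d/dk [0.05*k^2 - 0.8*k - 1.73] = 0.1*k - 0.8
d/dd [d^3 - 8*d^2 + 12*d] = 3*d^2 - 16*d + 12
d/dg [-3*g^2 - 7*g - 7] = -6*g - 7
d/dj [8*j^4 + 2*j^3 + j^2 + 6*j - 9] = 32*j^3 + 6*j^2 + 2*j + 6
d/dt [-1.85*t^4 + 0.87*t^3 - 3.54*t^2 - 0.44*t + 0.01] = -7.4*t^3 + 2.61*t^2 - 7.08*t - 0.44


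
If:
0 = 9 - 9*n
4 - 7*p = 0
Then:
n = 1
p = 4/7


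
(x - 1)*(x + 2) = x^2 + x - 2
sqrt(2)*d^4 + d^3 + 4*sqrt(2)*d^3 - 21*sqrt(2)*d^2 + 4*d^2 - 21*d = d*(d - 3)*(d + 7)*(sqrt(2)*d + 1)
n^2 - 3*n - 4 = (n - 4)*(n + 1)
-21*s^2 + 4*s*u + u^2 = (-3*s + u)*(7*s + u)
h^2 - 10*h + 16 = (h - 8)*(h - 2)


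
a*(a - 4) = a^2 - 4*a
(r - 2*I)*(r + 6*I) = r^2 + 4*I*r + 12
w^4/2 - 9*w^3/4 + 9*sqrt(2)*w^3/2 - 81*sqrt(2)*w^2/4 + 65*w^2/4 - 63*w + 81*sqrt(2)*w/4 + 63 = (w/2 + sqrt(2))*(w - 3)*(w - 3/2)*(w + 7*sqrt(2))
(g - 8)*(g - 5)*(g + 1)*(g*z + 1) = g^4*z - 12*g^3*z + g^3 + 27*g^2*z - 12*g^2 + 40*g*z + 27*g + 40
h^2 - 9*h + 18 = (h - 6)*(h - 3)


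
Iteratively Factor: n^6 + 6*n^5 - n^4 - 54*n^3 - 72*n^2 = (n + 2)*(n^5 + 4*n^4 - 9*n^3 - 36*n^2) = (n + 2)*(n + 4)*(n^4 - 9*n^2) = n*(n + 2)*(n + 4)*(n^3 - 9*n) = n*(n + 2)*(n + 3)*(n + 4)*(n^2 - 3*n) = n^2*(n + 2)*(n + 3)*(n + 4)*(n - 3)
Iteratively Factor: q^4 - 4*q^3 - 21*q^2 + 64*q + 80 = (q + 1)*(q^3 - 5*q^2 - 16*q + 80) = (q - 4)*(q + 1)*(q^2 - q - 20) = (q - 5)*(q - 4)*(q + 1)*(q + 4)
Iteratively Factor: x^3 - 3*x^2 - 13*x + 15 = (x - 1)*(x^2 - 2*x - 15) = (x - 1)*(x + 3)*(x - 5)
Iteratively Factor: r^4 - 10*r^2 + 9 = (r - 1)*(r^3 + r^2 - 9*r - 9) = (r - 3)*(r - 1)*(r^2 + 4*r + 3) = (r - 3)*(r - 1)*(r + 3)*(r + 1)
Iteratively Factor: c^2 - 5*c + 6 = (c - 2)*(c - 3)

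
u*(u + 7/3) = u^2 + 7*u/3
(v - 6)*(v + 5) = v^2 - v - 30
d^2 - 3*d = d*(d - 3)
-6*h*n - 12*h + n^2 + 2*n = (-6*h + n)*(n + 2)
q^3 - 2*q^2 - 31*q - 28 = (q - 7)*(q + 1)*(q + 4)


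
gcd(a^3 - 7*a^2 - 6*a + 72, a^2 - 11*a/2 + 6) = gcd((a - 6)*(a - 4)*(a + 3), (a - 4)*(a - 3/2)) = a - 4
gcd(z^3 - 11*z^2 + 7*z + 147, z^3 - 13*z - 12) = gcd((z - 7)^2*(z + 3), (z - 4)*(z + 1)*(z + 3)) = z + 3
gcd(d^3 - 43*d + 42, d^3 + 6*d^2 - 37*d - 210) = d^2 + d - 42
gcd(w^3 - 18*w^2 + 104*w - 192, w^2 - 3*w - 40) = w - 8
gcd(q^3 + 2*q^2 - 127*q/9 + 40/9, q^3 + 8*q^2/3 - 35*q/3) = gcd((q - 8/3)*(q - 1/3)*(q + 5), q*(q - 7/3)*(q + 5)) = q + 5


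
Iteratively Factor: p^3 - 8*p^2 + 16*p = (p - 4)*(p^2 - 4*p) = p*(p - 4)*(p - 4)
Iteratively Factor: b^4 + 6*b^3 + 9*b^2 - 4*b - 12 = (b - 1)*(b^3 + 7*b^2 + 16*b + 12) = (b - 1)*(b + 2)*(b^2 + 5*b + 6) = (b - 1)*(b + 2)*(b + 3)*(b + 2)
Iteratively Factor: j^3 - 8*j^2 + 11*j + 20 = (j + 1)*(j^2 - 9*j + 20) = (j - 4)*(j + 1)*(j - 5)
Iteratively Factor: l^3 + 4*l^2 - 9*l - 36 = (l - 3)*(l^2 + 7*l + 12) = (l - 3)*(l + 3)*(l + 4)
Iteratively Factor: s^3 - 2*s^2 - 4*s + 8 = (s - 2)*(s^2 - 4) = (s - 2)^2*(s + 2)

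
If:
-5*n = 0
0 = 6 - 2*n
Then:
No Solution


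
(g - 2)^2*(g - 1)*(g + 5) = g^4 - 17*g^2 + 36*g - 20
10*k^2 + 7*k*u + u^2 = (2*k + u)*(5*k + u)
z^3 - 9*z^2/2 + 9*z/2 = z*(z - 3)*(z - 3/2)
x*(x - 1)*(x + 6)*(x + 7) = x^4 + 12*x^3 + 29*x^2 - 42*x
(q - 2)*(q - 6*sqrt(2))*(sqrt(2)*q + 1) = sqrt(2)*q^3 - 11*q^2 - 2*sqrt(2)*q^2 - 6*sqrt(2)*q + 22*q + 12*sqrt(2)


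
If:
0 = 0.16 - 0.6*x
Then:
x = 0.27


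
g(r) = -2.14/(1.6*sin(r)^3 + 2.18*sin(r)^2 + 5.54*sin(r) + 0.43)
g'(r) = -2.14*(-4.8*sin(r)^2*cos(r) - 4.36*sin(r)*cos(r) - 5.54*cos(r))/(1.6*sin(r)^3 + 2.18*sin(r)^2 + 5.54*sin(r) + 0.43)^2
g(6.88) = -0.47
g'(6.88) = 0.83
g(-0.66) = 0.85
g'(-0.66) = 1.25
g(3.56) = 1.36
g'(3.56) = -3.63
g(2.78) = -0.78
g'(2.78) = -2.06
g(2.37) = -0.36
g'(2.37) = -0.48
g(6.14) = 6.67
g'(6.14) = 103.23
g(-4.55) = -0.22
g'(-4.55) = -0.05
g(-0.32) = 1.87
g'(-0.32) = 7.17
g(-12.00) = -0.50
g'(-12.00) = 0.91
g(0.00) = -4.98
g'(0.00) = 64.12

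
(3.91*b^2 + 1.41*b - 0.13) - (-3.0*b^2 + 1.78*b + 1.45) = 6.91*b^2 - 0.37*b - 1.58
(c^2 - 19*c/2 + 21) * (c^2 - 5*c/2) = c^4 - 12*c^3 + 179*c^2/4 - 105*c/2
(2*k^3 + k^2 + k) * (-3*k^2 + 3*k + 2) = -6*k^5 + 3*k^4 + 4*k^3 + 5*k^2 + 2*k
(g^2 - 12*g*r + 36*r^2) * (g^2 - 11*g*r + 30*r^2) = g^4 - 23*g^3*r + 198*g^2*r^2 - 756*g*r^3 + 1080*r^4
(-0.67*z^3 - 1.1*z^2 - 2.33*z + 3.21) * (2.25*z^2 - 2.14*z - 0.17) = -1.5075*z^5 - 1.0412*z^4 - 2.7746*z^3 + 12.3957*z^2 - 6.4733*z - 0.5457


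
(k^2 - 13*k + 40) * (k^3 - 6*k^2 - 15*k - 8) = k^5 - 19*k^4 + 103*k^3 - 53*k^2 - 496*k - 320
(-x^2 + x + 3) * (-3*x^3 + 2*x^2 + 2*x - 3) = 3*x^5 - 5*x^4 - 9*x^3 + 11*x^2 + 3*x - 9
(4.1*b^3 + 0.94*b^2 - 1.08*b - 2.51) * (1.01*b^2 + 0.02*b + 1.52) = 4.141*b^5 + 1.0314*b^4 + 5.16*b^3 - 1.1279*b^2 - 1.6918*b - 3.8152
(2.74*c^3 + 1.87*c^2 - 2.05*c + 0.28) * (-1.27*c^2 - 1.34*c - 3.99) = -3.4798*c^5 - 6.0465*c^4 - 10.8349*c^3 - 5.0699*c^2 + 7.8043*c - 1.1172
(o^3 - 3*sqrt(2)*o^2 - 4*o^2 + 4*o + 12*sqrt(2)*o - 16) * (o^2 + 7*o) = o^5 - 3*sqrt(2)*o^4 + 3*o^4 - 24*o^3 - 9*sqrt(2)*o^3 + 12*o^2 + 84*sqrt(2)*o^2 - 112*o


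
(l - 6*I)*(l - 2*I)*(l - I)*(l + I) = l^4 - 8*I*l^3 - 11*l^2 - 8*I*l - 12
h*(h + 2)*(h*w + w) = h^3*w + 3*h^2*w + 2*h*w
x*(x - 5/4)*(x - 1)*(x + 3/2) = x^4 - 3*x^3/4 - 17*x^2/8 + 15*x/8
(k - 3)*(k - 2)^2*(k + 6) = k^4 - k^3 - 26*k^2 + 84*k - 72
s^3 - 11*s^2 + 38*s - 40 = (s - 5)*(s - 4)*(s - 2)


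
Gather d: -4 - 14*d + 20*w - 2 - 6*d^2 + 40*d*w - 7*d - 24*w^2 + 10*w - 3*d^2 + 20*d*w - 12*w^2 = -9*d^2 + d*(60*w - 21) - 36*w^2 + 30*w - 6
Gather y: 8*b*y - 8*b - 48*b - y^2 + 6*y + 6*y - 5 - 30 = -56*b - y^2 + y*(8*b + 12) - 35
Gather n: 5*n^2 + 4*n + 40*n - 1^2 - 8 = 5*n^2 + 44*n - 9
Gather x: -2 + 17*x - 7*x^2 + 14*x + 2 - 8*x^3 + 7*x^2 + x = -8*x^3 + 32*x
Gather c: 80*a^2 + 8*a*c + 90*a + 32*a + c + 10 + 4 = 80*a^2 + 122*a + c*(8*a + 1) + 14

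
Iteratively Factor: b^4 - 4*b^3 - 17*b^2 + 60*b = (b + 4)*(b^3 - 8*b^2 + 15*b) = (b - 5)*(b + 4)*(b^2 - 3*b) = (b - 5)*(b - 3)*(b + 4)*(b)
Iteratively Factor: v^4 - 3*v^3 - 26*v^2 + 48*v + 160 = (v - 5)*(v^3 + 2*v^2 - 16*v - 32) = (v - 5)*(v + 2)*(v^2 - 16) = (v - 5)*(v - 4)*(v + 2)*(v + 4)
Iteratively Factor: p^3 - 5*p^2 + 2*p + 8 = (p - 2)*(p^2 - 3*p - 4) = (p - 2)*(p + 1)*(p - 4)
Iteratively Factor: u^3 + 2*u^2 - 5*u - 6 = (u + 3)*(u^2 - u - 2) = (u - 2)*(u + 3)*(u + 1)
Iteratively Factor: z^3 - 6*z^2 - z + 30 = (z - 3)*(z^2 - 3*z - 10) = (z - 5)*(z - 3)*(z + 2)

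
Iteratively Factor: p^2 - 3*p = (p)*(p - 3)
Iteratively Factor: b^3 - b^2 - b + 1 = (b - 1)*(b^2 - 1) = (b - 1)^2*(b + 1)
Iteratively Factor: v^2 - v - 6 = (v - 3)*(v + 2)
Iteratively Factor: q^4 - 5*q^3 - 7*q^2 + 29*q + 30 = (q - 5)*(q^3 - 7*q - 6) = (q - 5)*(q + 2)*(q^2 - 2*q - 3) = (q - 5)*(q + 1)*(q + 2)*(q - 3)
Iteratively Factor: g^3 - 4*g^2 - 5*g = (g)*(g^2 - 4*g - 5) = g*(g - 5)*(g + 1)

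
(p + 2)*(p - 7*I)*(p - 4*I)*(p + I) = p^4 + 2*p^3 - 10*I*p^3 - 17*p^2 - 20*I*p^2 - 34*p - 28*I*p - 56*I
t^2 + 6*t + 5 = (t + 1)*(t + 5)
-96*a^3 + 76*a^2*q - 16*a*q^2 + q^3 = (-8*a + q)*(-6*a + q)*(-2*a + q)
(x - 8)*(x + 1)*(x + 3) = x^3 - 4*x^2 - 29*x - 24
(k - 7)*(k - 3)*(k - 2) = k^3 - 12*k^2 + 41*k - 42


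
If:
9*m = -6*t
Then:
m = -2*t/3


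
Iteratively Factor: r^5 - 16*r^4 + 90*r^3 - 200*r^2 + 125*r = (r)*(r^4 - 16*r^3 + 90*r^2 - 200*r + 125) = r*(r - 1)*(r^3 - 15*r^2 + 75*r - 125) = r*(r - 5)*(r - 1)*(r^2 - 10*r + 25) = r*(r - 5)^2*(r - 1)*(r - 5)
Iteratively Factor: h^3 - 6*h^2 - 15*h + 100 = (h - 5)*(h^2 - h - 20) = (h - 5)*(h + 4)*(h - 5)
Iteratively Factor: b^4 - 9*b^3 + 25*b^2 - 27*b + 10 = (b - 2)*(b^3 - 7*b^2 + 11*b - 5) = (b - 2)*(b - 1)*(b^2 - 6*b + 5) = (b - 5)*(b - 2)*(b - 1)*(b - 1)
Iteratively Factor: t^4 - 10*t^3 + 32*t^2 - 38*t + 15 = (t - 3)*(t^3 - 7*t^2 + 11*t - 5) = (t - 3)*(t - 1)*(t^2 - 6*t + 5) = (t - 3)*(t - 1)^2*(t - 5)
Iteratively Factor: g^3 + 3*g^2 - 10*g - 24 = (g + 2)*(g^2 + g - 12) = (g - 3)*(g + 2)*(g + 4)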